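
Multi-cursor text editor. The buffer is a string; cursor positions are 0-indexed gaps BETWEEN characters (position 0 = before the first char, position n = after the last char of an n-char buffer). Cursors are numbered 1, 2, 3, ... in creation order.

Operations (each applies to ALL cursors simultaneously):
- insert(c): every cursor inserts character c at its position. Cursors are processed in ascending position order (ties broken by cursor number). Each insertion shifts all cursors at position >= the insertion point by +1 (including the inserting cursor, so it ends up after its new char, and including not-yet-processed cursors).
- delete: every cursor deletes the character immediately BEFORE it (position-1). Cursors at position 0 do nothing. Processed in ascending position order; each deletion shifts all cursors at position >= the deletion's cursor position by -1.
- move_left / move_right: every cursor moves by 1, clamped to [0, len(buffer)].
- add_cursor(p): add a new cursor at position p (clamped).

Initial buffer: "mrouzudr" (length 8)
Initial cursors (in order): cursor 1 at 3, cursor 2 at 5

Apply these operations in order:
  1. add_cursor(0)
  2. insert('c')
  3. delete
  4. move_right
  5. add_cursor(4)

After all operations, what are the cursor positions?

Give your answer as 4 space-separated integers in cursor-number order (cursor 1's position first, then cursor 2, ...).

Answer: 4 6 1 4

Derivation:
After op 1 (add_cursor(0)): buffer="mrouzudr" (len 8), cursors c3@0 c1@3 c2@5, authorship ........
After op 2 (insert('c')): buffer="cmrocuzcudr" (len 11), cursors c3@1 c1@5 c2@8, authorship 3...1..2...
After op 3 (delete): buffer="mrouzudr" (len 8), cursors c3@0 c1@3 c2@5, authorship ........
After op 4 (move_right): buffer="mrouzudr" (len 8), cursors c3@1 c1@4 c2@6, authorship ........
After op 5 (add_cursor(4)): buffer="mrouzudr" (len 8), cursors c3@1 c1@4 c4@4 c2@6, authorship ........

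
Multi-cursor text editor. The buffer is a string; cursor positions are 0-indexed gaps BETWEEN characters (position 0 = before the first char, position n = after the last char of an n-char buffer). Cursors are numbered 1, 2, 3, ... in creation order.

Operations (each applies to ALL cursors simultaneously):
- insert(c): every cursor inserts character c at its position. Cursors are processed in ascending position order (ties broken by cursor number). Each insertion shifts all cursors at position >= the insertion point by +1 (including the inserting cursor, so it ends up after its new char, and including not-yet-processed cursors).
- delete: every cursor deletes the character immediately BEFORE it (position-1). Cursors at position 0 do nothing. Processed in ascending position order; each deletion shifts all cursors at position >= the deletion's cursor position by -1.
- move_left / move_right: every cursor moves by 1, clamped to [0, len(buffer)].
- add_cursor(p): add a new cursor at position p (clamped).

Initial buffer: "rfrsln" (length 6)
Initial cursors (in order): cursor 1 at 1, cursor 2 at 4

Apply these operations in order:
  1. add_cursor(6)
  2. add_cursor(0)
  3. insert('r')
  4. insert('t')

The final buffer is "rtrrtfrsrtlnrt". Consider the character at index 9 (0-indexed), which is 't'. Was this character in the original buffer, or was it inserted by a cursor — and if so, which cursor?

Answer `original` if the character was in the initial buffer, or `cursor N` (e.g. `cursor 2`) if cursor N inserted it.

After op 1 (add_cursor(6)): buffer="rfrsln" (len 6), cursors c1@1 c2@4 c3@6, authorship ......
After op 2 (add_cursor(0)): buffer="rfrsln" (len 6), cursors c4@0 c1@1 c2@4 c3@6, authorship ......
After op 3 (insert('r')): buffer="rrrfrsrlnr" (len 10), cursors c4@1 c1@3 c2@7 c3@10, authorship 4.1...2..3
After op 4 (insert('t')): buffer="rtrrtfrsrtlnrt" (len 14), cursors c4@2 c1@5 c2@10 c3@14, authorship 44.11...22..33
Authorship (.=original, N=cursor N): 4 4 . 1 1 . . . 2 2 . . 3 3
Index 9: author = 2

Answer: cursor 2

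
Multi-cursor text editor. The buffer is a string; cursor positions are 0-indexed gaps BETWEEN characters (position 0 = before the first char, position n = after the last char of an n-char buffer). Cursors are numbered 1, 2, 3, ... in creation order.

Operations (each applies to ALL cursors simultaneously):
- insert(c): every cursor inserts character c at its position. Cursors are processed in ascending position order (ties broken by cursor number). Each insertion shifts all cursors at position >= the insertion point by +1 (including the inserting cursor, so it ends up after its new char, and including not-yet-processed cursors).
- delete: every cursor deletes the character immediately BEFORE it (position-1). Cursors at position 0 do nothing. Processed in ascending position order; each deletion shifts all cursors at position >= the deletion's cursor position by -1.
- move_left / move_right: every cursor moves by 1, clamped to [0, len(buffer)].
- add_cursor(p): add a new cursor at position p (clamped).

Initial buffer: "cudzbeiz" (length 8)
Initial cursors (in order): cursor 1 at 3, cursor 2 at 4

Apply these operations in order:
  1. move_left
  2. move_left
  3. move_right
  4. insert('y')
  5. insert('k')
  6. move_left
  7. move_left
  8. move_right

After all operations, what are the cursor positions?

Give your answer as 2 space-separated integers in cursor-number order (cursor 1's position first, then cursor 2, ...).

After op 1 (move_left): buffer="cudzbeiz" (len 8), cursors c1@2 c2@3, authorship ........
After op 2 (move_left): buffer="cudzbeiz" (len 8), cursors c1@1 c2@2, authorship ........
After op 3 (move_right): buffer="cudzbeiz" (len 8), cursors c1@2 c2@3, authorship ........
After op 4 (insert('y')): buffer="cuydyzbeiz" (len 10), cursors c1@3 c2@5, authorship ..1.2.....
After op 5 (insert('k')): buffer="cuykdykzbeiz" (len 12), cursors c1@4 c2@7, authorship ..11.22.....
After op 6 (move_left): buffer="cuykdykzbeiz" (len 12), cursors c1@3 c2@6, authorship ..11.22.....
After op 7 (move_left): buffer="cuykdykzbeiz" (len 12), cursors c1@2 c2@5, authorship ..11.22.....
After op 8 (move_right): buffer="cuykdykzbeiz" (len 12), cursors c1@3 c2@6, authorship ..11.22.....

Answer: 3 6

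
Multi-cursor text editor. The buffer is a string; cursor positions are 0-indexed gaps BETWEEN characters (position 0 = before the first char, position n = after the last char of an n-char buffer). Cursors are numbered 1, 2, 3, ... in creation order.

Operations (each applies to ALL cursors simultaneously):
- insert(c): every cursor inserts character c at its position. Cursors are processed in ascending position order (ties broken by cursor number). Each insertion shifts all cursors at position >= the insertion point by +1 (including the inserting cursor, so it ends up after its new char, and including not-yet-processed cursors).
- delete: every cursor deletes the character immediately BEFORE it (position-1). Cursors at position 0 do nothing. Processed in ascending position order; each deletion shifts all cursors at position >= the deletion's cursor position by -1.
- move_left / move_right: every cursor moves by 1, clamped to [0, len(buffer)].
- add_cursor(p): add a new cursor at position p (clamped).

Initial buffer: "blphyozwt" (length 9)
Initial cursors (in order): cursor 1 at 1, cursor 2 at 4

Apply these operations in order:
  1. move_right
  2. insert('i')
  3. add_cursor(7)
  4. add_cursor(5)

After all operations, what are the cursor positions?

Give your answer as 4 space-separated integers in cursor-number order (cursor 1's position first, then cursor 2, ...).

After op 1 (move_right): buffer="blphyozwt" (len 9), cursors c1@2 c2@5, authorship .........
After op 2 (insert('i')): buffer="bliphyiozwt" (len 11), cursors c1@3 c2@7, authorship ..1...2....
After op 3 (add_cursor(7)): buffer="bliphyiozwt" (len 11), cursors c1@3 c2@7 c3@7, authorship ..1...2....
After op 4 (add_cursor(5)): buffer="bliphyiozwt" (len 11), cursors c1@3 c4@5 c2@7 c3@7, authorship ..1...2....

Answer: 3 7 7 5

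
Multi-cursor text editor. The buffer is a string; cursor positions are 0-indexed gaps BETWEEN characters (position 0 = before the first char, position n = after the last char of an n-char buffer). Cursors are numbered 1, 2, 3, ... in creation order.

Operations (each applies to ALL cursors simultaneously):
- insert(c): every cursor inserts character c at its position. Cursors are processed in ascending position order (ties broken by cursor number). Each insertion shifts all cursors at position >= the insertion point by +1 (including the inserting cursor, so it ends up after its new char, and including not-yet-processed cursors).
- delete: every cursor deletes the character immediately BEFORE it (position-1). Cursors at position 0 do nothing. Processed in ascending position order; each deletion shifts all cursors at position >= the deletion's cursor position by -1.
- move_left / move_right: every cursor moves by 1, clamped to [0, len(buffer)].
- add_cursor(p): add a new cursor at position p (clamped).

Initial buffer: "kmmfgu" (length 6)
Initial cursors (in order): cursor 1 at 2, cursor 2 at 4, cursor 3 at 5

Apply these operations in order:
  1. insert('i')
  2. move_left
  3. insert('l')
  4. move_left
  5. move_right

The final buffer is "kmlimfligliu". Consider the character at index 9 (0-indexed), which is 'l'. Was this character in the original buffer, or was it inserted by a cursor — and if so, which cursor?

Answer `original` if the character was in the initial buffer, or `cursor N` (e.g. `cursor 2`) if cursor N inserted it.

After op 1 (insert('i')): buffer="kmimfigiu" (len 9), cursors c1@3 c2@6 c3@8, authorship ..1..2.3.
After op 2 (move_left): buffer="kmimfigiu" (len 9), cursors c1@2 c2@5 c3@7, authorship ..1..2.3.
After op 3 (insert('l')): buffer="kmlimfligliu" (len 12), cursors c1@3 c2@7 c3@10, authorship ..11..22.33.
After op 4 (move_left): buffer="kmlimfligliu" (len 12), cursors c1@2 c2@6 c3@9, authorship ..11..22.33.
After op 5 (move_right): buffer="kmlimfligliu" (len 12), cursors c1@3 c2@7 c3@10, authorship ..11..22.33.
Authorship (.=original, N=cursor N): . . 1 1 . . 2 2 . 3 3 .
Index 9: author = 3

Answer: cursor 3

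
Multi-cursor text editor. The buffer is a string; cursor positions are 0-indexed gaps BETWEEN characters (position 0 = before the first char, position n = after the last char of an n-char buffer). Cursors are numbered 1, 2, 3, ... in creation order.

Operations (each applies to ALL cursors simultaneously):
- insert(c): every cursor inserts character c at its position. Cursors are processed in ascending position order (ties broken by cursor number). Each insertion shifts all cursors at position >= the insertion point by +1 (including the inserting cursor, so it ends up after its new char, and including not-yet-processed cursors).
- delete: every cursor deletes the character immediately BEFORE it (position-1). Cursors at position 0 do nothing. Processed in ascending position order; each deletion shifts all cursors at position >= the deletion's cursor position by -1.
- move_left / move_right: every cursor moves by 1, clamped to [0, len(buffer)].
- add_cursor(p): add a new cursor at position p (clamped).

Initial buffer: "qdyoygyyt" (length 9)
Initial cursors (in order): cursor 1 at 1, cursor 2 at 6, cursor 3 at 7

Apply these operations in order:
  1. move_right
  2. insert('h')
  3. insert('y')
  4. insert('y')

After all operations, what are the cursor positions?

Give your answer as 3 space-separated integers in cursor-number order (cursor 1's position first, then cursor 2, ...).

Answer: 5 13 17

Derivation:
After op 1 (move_right): buffer="qdyoygyyt" (len 9), cursors c1@2 c2@7 c3@8, authorship .........
After op 2 (insert('h')): buffer="qdhyoygyhyht" (len 12), cursors c1@3 c2@9 c3@11, authorship ..1.....2.3.
After op 3 (insert('y')): buffer="qdhyyoygyhyyhyt" (len 15), cursors c1@4 c2@11 c3@14, authorship ..11.....22.33.
After op 4 (insert('y')): buffer="qdhyyyoygyhyyyhyyt" (len 18), cursors c1@5 c2@13 c3@17, authorship ..111.....222.333.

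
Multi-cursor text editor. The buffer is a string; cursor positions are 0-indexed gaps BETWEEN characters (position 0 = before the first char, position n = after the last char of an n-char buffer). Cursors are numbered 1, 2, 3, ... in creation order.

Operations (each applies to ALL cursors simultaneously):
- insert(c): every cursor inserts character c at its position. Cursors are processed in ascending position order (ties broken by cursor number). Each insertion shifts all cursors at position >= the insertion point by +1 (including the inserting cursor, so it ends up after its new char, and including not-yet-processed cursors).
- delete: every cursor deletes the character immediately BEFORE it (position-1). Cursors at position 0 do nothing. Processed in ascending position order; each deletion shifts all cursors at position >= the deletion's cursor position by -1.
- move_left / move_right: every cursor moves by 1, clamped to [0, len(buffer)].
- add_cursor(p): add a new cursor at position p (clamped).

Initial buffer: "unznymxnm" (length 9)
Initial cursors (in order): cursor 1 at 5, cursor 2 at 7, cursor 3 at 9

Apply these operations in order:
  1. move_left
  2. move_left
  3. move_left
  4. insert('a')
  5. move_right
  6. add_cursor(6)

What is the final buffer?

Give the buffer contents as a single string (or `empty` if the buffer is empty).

Answer: unaznaymaxnm

Derivation:
After op 1 (move_left): buffer="unznymxnm" (len 9), cursors c1@4 c2@6 c3@8, authorship .........
After op 2 (move_left): buffer="unznymxnm" (len 9), cursors c1@3 c2@5 c3@7, authorship .........
After op 3 (move_left): buffer="unznymxnm" (len 9), cursors c1@2 c2@4 c3@6, authorship .........
After op 4 (insert('a')): buffer="unaznaymaxnm" (len 12), cursors c1@3 c2@6 c3@9, authorship ..1..2..3...
After op 5 (move_right): buffer="unaznaymaxnm" (len 12), cursors c1@4 c2@7 c3@10, authorship ..1..2..3...
After op 6 (add_cursor(6)): buffer="unaznaymaxnm" (len 12), cursors c1@4 c4@6 c2@7 c3@10, authorship ..1..2..3...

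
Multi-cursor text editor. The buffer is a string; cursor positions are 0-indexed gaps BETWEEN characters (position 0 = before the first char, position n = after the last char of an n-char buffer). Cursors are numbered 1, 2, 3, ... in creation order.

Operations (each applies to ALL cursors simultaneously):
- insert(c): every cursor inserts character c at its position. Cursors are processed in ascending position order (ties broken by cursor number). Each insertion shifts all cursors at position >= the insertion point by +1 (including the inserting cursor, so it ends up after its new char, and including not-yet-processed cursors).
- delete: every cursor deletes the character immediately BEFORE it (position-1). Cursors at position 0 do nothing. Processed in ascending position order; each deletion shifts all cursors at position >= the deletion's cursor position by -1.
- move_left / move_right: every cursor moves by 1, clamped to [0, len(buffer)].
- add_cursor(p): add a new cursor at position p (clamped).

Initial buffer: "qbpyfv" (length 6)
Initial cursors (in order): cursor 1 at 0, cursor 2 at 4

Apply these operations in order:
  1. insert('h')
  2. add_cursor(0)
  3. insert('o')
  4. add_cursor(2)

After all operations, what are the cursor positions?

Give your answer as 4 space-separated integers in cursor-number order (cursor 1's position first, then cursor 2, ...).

After op 1 (insert('h')): buffer="hqbpyhfv" (len 8), cursors c1@1 c2@6, authorship 1....2..
After op 2 (add_cursor(0)): buffer="hqbpyhfv" (len 8), cursors c3@0 c1@1 c2@6, authorship 1....2..
After op 3 (insert('o')): buffer="ohoqbpyhofv" (len 11), cursors c3@1 c1@3 c2@9, authorship 311....22..
After op 4 (add_cursor(2)): buffer="ohoqbpyhofv" (len 11), cursors c3@1 c4@2 c1@3 c2@9, authorship 311....22..

Answer: 3 9 1 2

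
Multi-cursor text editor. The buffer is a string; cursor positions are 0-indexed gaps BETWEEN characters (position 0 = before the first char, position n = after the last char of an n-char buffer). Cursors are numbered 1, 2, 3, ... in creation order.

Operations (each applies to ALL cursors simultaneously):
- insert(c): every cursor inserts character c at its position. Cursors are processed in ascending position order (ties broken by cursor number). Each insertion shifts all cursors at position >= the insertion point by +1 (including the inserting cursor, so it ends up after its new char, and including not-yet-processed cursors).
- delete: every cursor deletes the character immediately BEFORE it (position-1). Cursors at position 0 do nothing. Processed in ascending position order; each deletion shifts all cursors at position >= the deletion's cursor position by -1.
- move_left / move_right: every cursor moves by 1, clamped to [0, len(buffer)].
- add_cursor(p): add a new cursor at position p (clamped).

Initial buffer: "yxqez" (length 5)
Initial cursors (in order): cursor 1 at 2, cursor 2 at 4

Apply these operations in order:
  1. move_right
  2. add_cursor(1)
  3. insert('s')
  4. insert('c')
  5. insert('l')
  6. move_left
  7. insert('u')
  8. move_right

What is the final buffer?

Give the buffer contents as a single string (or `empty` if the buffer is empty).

After op 1 (move_right): buffer="yxqez" (len 5), cursors c1@3 c2@5, authorship .....
After op 2 (add_cursor(1)): buffer="yxqez" (len 5), cursors c3@1 c1@3 c2@5, authorship .....
After op 3 (insert('s')): buffer="ysxqsezs" (len 8), cursors c3@2 c1@5 c2@8, authorship .3..1..2
After op 4 (insert('c')): buffer="yscxqscezsc" (len 11), cursors c3@3 c1@7 c2@11, authorship .33..11..22
After op 5 (insert('l')): buffer="ysclxqsclezscl" (len 14), cursors c3@4 c1@9 c2@14, authorship .333..111..222
After op 6 (move_left): buffer="ysclxqsclezscl" (len 14), cursors c3@3 c1@8 c2@13, authorship .333..111..222
After op 7 (insert('u')): buffer="ysculxqsculezscul" (len 17), cursors c3@4 c1@10 c2@16, authorship .3333..1111..2222
After op 8 (move_right): buffer="ysculxqsculezscul" (len 17), cursors c3@5 c1@11 c2@17, authorship .3333..1111..2222

Answer: ysculxqsculezscul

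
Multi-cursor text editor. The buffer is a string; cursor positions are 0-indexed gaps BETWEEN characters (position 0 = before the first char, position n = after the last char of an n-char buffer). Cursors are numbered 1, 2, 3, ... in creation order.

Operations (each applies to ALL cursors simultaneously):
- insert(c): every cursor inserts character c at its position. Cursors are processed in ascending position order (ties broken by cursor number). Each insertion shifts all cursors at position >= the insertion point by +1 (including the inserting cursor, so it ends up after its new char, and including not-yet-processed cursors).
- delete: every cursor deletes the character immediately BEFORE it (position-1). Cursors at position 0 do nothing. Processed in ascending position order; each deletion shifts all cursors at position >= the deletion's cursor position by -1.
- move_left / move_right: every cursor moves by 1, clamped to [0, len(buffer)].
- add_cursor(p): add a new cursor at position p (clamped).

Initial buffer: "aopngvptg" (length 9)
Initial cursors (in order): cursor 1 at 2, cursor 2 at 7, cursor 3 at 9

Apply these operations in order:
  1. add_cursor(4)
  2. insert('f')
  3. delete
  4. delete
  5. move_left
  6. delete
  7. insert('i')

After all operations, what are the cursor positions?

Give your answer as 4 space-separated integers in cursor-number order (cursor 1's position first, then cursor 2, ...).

After op 1 (add_cursor(4)): buffer="aopngvptg" (len 9), cursors c1@2 c4@4 c2@7 c3@9, authorship .........
After op 2 (insert('f')): buffer="aofpnfgvpftgf" (len 13), cursors c1@3 c4@6 c2@10 c3@13, authorship ..1..4...2..3
After op 3 (delete): buffer="aopngvptg" (len 9), cursors c1@2 c4@4 c2@7 c3@9, authorship .........
After op 4 (delete): buffer="apgvt" (len 5), cursors c1@1 c4@2 c2@4 c3@5, authorship .....
After op 5 (move_left): buffer="apgvt" (len 5), cursors c1@0 c4@1 c2@3 c3@4, authorship .....
After op 6 (delete): buffer="pt" (len 2), cursors c1@0 c4@0 c2@1 c3@1, authorship ..
After op 7 (insert('i')): buffer="iipiit" (len 6), cursors c1@2 c4@2 c2@5 c3@5, authorship 14.23.

Answer: 2 5 5 2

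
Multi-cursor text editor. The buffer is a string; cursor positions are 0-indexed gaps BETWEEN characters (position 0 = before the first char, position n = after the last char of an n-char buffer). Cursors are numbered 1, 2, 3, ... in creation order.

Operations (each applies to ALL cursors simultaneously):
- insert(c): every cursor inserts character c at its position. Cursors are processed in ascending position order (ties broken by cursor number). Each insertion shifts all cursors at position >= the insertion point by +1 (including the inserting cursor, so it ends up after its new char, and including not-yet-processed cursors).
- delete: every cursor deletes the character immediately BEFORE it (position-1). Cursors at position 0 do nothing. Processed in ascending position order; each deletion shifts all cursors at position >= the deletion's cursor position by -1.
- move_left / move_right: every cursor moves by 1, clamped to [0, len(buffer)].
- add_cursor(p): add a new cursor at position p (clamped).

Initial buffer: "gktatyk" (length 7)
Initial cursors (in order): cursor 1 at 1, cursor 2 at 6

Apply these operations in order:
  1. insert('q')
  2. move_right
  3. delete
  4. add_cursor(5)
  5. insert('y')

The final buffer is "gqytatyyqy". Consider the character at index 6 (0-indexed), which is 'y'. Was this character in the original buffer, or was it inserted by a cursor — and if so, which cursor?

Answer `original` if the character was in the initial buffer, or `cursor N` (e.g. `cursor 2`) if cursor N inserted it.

Answer: cursor 3

Derivation:
After op 1 (insert('q')): buffer="gqktatyqk" (len 9), cursors c1@2 c2@8, authorship .1.....2.
After op 2 (move_right): buffer="gqktatyqk" (len 9), cursors c1@3 c2@9, authorship .1.....2.
After op 3 (delete): buffer="gqtatyq" (len 7), cursors c1@2 c2@7, authorship .1....2
After op 4 (add_cursor(5)): buffer="gqtatyq" (len 7), cursors c1@2 c3@5 c2@7, authorship .1....2
After op 5 (insert('y')): buffer="gqytatyyqy" (len 10), cursors c1@3 c3@7 c2@10, authorship .11...3.22
Authorship (.=original, N=cursor N): . 1 1 . . . 3 . 2 2
Index 6: author = 3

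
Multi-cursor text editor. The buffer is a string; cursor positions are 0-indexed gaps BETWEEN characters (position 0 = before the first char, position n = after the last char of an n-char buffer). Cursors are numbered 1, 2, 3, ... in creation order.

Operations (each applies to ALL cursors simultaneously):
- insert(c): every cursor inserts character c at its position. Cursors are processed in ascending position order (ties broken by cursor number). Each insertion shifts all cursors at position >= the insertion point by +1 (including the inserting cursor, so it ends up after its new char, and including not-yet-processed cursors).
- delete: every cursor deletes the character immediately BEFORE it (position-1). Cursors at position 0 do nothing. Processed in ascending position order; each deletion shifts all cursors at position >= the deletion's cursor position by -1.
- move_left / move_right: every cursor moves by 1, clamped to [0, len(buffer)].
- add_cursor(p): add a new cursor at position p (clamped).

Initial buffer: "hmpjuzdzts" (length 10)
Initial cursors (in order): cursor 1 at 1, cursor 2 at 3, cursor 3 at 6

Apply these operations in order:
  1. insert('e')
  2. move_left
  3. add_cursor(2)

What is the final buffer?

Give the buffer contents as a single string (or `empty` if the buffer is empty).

After op 1 (insert('e')): buffer="hempejuzedzts" (len 13), cursors c1@2 c2@5 c3@9, authorship .1..2...3....
After op 2 (move_left): buffer="hempejuzedzts" (len 13), cursors c1@1 c2@4 c3@8, authorship .1..2...3....
After op 3 (add_cursor(2)): buffer="hempejuzedzts" (len 13), cursors c1@1 c4@2 c2@4 c3@8, authorship .1..2...3....

Answer: hempejuzedzts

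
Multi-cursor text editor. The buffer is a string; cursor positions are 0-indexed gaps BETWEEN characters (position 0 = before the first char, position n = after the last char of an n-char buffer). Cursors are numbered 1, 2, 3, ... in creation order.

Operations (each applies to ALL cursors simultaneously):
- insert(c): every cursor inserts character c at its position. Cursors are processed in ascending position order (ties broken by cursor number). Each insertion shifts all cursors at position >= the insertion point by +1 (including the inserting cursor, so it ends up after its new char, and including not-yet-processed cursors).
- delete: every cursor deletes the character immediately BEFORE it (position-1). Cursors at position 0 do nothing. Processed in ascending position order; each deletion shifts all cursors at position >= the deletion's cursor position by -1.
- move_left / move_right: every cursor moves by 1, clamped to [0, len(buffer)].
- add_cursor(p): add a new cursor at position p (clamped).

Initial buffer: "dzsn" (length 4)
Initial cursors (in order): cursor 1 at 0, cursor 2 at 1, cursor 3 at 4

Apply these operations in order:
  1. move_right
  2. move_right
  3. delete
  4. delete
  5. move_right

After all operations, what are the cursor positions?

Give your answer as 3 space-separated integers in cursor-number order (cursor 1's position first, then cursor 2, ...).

After op 1 (move_right): buffer="dzsn" (len 4), cursors c1@1 c2@2 c3@4, authorship ....
After op 2 (move_right): buffer="dzsn" (len 4), cursors c1@2 c2@3 c3@4, authorship ....
After op 3 (delete): buffer="d" (len 1), cursors c1@1 c2@1 c3@1, authorship .
After op 4 (delete): buffer="" (len 0), cursors c1@0 c2@0 c3@0, authorship 
After op 5 (move_right): buffer="" (len 0), cursors c1@0 c2@0 c3@0, authorship 

Answer: 0 0 0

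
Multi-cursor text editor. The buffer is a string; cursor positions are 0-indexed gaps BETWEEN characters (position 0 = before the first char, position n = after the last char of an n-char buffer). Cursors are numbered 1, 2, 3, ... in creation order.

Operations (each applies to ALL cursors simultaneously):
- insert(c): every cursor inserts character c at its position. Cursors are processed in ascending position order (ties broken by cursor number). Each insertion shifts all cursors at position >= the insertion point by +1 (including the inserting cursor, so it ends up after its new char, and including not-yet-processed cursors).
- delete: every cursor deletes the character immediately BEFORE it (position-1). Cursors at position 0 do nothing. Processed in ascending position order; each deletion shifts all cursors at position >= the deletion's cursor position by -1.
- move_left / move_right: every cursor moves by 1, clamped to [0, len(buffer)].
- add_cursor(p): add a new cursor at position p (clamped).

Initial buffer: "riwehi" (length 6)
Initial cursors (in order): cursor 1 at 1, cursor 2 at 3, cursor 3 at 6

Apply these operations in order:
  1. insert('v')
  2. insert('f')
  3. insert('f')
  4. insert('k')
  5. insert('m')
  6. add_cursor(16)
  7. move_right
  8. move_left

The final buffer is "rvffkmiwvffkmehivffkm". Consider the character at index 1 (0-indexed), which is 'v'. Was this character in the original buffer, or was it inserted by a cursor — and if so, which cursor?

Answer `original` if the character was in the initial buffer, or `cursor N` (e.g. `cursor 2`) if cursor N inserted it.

Answer: cursor 1

Derivation:
After op 1 (insert('v')): buffer="rviwvehiv" (len 9), cursors c1@2 c2@5 c3@9, authorship .1..2...3
After op 2 (insert('f')): buffer="rvfiwvfehivf" (len 12), cursors c1@3 c2@7 c3@12, authorship .11..22...33
After op 3 (insert('f')): buffer="rvffiwvffehivff" (len 15), cursors c1@4 c2@9 c3@15, authorship .111..222...333
After op 4 (insert('k')): buffer="rvffkiwvffkehivffk" (len 18), cursors c1@5 c2@11 c3@18, authorship .1111..2222...3333
After op 5 (insert('m')): buffer="rvffkmiwvffkmehivffkm" (len 21), cursors c1@6 c2@13 c3@21, authorship .11111..22222...33333
After op 6 (add_cursor(16)): buffer="rvffkmiwvffkmehivffkm" (len 21), cursors c1@6 c2@13 c4@16 c3@21, authorship .11111..22222...33333
After op 7 (move_right): buffer="rvffkmiwvffkmehivffkm" (len 21), cursors c1@7 c2@14 c4@17 c3@21, authorship .11111..22222...33333
After op 8 (move_left): buffer="rvffkmiwvffkmehivffkm" (len 21), cursors c1@6 c2@13 c4@16 c3@20, authorship .11111..22222...33333
Authorship (.=original, N=cursor N): . 1 1 1 1 1 . . 2 2 2 2 2 . . . 3 3 3 3 3
Index 1: author = 1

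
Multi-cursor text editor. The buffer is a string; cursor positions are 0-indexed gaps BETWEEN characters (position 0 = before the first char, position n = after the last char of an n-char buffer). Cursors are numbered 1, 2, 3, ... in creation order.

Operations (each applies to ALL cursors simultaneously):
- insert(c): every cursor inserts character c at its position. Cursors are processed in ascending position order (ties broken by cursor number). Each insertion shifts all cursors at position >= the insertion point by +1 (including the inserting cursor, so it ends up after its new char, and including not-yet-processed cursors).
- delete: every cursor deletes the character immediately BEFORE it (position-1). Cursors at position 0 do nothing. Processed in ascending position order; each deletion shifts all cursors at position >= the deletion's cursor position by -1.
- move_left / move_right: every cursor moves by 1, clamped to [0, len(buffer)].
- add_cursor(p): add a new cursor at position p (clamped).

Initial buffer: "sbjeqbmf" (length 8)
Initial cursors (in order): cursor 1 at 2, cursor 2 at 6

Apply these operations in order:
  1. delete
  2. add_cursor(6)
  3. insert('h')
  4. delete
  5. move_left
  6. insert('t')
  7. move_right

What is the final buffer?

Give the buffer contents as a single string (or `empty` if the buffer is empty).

After op 1 (delete): buffer="sjeqmf" (len 6), cursors c1@1 c2@4, authorship ......
After op 2 (add_cursor(6)): buffer="sjeqmf" (len 6), cursors c1@1 c2@4 c3@6, authorship ......
After op 3 (insert('h')): buffer="shjeqhmfh" (len 9), cursors c1@2 c2@6 c3@9, authorship .1...2..3
After op 4 (delete): buffer="sjeqmf" (len 6), cursors c1@1 c2@4 c3@6, authorship ......
After op 5 (move_left): buffer="sjeqmf" (len 6), cursors c1@0 c2@3 c3@5, authorship ......
After op 6 (insert('t')): buffer="tsjetqmtf" (len 9), cursors c1@1 c2@5 c3@8, authorship 1...2..3.
After op 7 (move_right): buffer="tsjetqmtf" (len 9), cursors c1@2 c2@6 c3@9, authorship 1...2..3.

Answer: tsjetqmtf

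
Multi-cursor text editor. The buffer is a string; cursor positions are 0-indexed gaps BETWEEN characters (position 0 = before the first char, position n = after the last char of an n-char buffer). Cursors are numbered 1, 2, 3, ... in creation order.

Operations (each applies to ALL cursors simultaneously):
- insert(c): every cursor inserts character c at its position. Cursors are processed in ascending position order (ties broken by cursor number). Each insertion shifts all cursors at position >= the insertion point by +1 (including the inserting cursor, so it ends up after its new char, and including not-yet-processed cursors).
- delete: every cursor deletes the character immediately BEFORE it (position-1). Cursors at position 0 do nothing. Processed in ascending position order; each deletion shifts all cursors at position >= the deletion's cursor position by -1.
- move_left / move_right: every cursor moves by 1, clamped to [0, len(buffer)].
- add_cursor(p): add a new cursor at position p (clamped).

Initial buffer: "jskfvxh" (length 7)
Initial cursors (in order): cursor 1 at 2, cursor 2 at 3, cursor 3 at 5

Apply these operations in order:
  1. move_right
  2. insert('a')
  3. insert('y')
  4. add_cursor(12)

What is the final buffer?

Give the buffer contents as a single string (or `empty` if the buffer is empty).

After op 1 (move_right): buffer="jskfvxh" (len 7), cursors c1@3 c2@4 c3@6, authorship .......
After op 2 (insert('a')): buffer="jskafavxah" (len 10), cursors c1@4 c2@6 c3@9, authorship ...1.2..3.
After op 3 (insert('y')): buffer="jskayfayvxayh" (len 13), cursors c1@5 c2@8 c3@12, authorship ...11.22..33.
After op 4 (add_cursor(12)): buffer="jskayfayvxayh" (len 13), cursors c1@5 c2@8 c3@12 c4@12, authorship ...11.22..33.

Answer: jskayfayvxayh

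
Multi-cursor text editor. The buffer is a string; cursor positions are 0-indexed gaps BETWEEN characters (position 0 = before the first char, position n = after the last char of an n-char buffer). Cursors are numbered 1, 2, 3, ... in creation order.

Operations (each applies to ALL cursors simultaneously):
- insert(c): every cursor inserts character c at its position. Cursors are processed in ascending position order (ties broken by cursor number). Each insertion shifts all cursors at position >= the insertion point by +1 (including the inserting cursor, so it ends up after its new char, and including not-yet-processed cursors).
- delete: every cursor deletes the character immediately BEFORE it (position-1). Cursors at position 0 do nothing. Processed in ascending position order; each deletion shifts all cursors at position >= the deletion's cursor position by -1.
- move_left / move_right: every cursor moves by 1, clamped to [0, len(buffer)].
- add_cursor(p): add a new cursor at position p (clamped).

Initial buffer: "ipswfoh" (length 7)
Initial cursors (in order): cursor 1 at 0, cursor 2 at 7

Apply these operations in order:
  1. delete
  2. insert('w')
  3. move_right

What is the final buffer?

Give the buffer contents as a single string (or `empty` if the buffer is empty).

After op 1 (delete): buffer="ipswfo" (len 6), cursors c1@0 c2@6, authorship ......
After op 2 (insert('w')): buffer="wipswfow" (len 8), cursors c1@1 c2@8, authorship 1......2
After op 3 (move_right): buffer="wipswfow" (len 8), cursors c1@2 c2@8, authorship 1......2

Answer: wipswfow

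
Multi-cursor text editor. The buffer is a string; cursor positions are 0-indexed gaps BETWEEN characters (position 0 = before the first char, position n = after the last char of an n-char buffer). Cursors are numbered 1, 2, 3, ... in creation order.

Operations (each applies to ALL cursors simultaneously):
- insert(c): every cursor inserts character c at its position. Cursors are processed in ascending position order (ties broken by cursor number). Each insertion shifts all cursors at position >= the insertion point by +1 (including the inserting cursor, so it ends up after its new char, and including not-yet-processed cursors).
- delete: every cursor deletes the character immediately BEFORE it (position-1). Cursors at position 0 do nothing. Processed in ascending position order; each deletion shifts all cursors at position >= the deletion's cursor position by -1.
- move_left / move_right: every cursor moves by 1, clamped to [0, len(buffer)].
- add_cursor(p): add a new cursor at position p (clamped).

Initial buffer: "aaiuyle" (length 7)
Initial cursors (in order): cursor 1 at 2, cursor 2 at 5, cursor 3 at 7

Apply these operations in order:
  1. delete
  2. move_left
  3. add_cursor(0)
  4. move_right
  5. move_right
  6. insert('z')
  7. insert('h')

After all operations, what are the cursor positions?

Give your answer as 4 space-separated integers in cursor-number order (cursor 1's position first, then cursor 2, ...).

Answer: 6 12 12 6

Derivation:
After op 1 (delete): buffer="aiul" (len 4), cursors c1@1 c2@3 c3@4, authorship ....
After op 2 (move_left): buffer="aiul" (len 4), cursors c1@0 c2@2 c3@3, authorship ....
After op 3 (add_cursor(0)): buffer="aiul" (len 4), cursors c1@0 c4@0 c2@2 c3@3, authorship ....
After op 4 (move_right): buffer="aiul" (len 4), cursors c1@1 c4@1 c2@3 c3@4, authorship ....
After op 5 (move_right): buffer="aiul" (len 4), cursors c1@2 c4@2 c2@4 c3@4, authorship ....
After op 6 (insert('z')): buffer="aizzulzz" (len 8), cursors c1@4 c4@4 c2@8 c3@8, authorship ..14..23
After op 7 (insert('h')): buffer="aizzhhulzzhh" (len 12), cursors c1@6 c4@6 c2@12 c3@12, authorship ..1414..2323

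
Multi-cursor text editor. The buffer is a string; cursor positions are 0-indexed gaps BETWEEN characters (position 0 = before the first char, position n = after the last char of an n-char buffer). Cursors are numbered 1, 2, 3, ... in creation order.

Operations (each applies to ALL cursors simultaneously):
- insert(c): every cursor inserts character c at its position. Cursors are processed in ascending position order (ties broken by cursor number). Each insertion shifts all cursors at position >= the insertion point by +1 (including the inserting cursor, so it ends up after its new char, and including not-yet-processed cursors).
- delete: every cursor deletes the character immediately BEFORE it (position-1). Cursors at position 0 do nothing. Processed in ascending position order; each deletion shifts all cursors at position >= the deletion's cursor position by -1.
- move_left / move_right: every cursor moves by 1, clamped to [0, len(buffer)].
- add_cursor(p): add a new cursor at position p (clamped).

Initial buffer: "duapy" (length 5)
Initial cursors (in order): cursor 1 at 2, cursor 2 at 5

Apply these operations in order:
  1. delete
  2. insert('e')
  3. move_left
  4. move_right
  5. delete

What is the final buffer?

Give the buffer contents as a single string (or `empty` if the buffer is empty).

After op 1 (delete): buffer="dap" (len 3), cursors c1@1 c2@3, authorship ...
After op 2 (insert('e')): buffer="deape" (len 5), cursors c1@2 c2@5, authorship .1..2
After op 3 (move_left): buffer="deape" (len 5), cursors c1@1 c2@4, authorship .1..2
After op 4 (move_right): buffer="deape" (len 5), cursors c1@2 c2@5, authorship .1..2
After op 5 (delete): buffer="dap" (len 3), cursors c1@1 c2@3, authorship ...

Answer: dap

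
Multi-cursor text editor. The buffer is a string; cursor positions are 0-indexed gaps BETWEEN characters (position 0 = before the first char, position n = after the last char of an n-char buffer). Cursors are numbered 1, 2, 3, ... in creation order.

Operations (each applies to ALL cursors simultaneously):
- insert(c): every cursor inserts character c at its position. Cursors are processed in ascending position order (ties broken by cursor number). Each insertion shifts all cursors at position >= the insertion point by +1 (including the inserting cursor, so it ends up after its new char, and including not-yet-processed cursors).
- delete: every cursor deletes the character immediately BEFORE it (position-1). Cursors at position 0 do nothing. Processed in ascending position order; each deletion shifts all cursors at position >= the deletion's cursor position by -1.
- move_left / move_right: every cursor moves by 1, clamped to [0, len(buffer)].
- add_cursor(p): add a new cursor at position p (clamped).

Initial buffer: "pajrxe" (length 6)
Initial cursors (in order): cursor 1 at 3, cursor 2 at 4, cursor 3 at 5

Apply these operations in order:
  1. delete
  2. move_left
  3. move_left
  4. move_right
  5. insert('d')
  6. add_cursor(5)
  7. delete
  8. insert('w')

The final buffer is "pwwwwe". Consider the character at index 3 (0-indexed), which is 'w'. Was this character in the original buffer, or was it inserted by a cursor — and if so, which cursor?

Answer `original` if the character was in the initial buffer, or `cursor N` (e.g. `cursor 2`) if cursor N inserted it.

After op 1 (delete): buffer="pae" (len 3), cursors c1@2 c2@2 c3@2, authorship ...
After op 2 (move_left): buffer="pae" (len 3), cursors c1@1 c2@1 c3@1, authorship ...
After op 3 (move_left): buffer="pae" (len 3), cursors c1@0 c2@0 c3@0, authorship ...
After op 4 (move_right): buffer="pae" (len 3), cursors c1@1 c2@1 c3@1, authorship ...
After op 5 (insert('d')): buffer="pdddae" (len 6), cursors c1@4 c2@4 c3@4, authorship .123..
After op 6 (add_cursor(5)): buffer="pdddae" (len 6), cursors c1@4 c2@4 c3@4 c4@5, authorship .123..
After op 7 (delete): buffer="pe" (len 2), cursors c1@1 c2@1 c3@1 c4@1, authorship ..
After op 8 (insert('w')): buffer="pwwwwe" (len 6), cursors c1@5 c2@5 c3@5 c4@5, authorship .1234.
Authorship (.=original, N=cursor N): . 1 2 3 4 .
Index 3: author = 3

Answer: cursor 3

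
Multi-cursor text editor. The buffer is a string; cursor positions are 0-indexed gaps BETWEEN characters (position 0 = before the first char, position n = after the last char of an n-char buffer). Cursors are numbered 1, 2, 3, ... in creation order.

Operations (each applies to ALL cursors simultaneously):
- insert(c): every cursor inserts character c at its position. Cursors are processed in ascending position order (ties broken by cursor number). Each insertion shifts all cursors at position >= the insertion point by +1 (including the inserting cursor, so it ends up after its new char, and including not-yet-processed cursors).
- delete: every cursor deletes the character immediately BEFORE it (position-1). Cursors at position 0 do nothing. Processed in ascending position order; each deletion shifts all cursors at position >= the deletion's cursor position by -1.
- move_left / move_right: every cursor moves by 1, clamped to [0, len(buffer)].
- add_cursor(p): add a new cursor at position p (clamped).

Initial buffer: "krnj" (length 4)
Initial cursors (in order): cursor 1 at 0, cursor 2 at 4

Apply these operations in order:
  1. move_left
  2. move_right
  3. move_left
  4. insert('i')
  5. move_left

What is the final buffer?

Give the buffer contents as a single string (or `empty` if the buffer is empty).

Answer: ikrnij

Derivation:
After op 1 (move_left): buffer="krnj" (len 4), cursors c1@0 c2@3, authorship ....
After op 2 (move_right): buffer="krnj" (len 4), cursors c1@1 c2@4, authorship ....
After op 3 (move_left): buffer="krnj" (len 4), cursors c1@0 c2@3, authorship ....
After op 4 (insert('i')): buffer="ikrnij" (len 6), cursors c1@1 c2@5, authorship 1...2.
After op 5 (move_left): buffer="ikrnij" (len 6), cursors c1@0 c2@4, authorship 1...2.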